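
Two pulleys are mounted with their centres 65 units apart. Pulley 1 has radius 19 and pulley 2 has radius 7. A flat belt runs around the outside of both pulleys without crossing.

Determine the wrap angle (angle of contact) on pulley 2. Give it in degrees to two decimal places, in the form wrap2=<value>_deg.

open belt: β = asin((r2−r1)/C) = asin(-12/65) = -10.6387°
wrap1 = π − 2β = 201.2774°
wrap2 = π + 2β = 158.7226°

wrap2=158.72_deg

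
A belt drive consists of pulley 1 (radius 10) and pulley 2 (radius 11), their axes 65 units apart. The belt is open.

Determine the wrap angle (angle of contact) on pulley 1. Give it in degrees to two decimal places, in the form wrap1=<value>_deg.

open belt: β = asin((r2−r1)/C) = asin(1/65) = 0.8815°
wrap1 = π − 2β = 178.2370°
wrap2 = π + 2β = 181.7630°

wrap1=178.24_deg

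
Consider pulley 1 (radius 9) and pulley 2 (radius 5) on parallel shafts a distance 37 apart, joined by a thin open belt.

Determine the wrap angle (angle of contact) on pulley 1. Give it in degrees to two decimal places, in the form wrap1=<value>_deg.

open belt: β = asin((r2−r1)/C) = asin(-4/37) = -6.2063°
wrap1 = π − 2β = 192.4125°
wrap2 = π + 2β = 167.5875°

wrap1=192.41_deg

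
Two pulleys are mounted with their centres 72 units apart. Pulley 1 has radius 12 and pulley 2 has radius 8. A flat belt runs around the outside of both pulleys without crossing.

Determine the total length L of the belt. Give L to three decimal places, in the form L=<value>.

L=207.054

open belt: β = asin((r2−r1)/C) = asin(-4/72) = -3.1847°
wrap1 = π − 2β = 186.3695°
wrap2 = π + 2β = 173.6305°
tangent length = C·cosβ = 71.8888
L = r1·wrap1 + r2·wrap2 + 2·C·cosβ = 12·3.2528 + 8·3.0304 + 2·71.8888 = 207.0541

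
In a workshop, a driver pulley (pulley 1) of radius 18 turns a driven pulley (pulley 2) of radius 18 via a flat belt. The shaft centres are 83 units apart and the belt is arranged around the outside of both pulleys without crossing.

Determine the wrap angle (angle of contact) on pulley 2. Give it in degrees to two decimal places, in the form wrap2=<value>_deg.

open belt: β = asin((r2−r1)/C) = asin(0/83) = 0.0000°
wrap1 = π − 2β = 180.0000°
wrap2 = π + 2β = 180.0000°

wrap2=180.00_deg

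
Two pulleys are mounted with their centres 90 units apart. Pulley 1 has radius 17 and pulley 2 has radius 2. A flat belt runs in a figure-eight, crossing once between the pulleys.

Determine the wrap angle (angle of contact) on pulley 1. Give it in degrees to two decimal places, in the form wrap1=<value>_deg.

wrap1=204.37_deg

crossed belt: β = asin((r1+r2)/C) = asin(19/90) = 12.1875°
wrap1 = wrap2 = π + 2β = 204.3749°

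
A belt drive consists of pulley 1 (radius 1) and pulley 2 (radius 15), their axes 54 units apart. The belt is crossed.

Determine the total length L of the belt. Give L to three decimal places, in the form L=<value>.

crossed belt: β = asin((r1+r2)/C) = asin(16/54) = 17.2353°
wrap1 = wrap2 = π + 2β = 214.4706°
tangent length = C·cosβ = 51.5752
L = (r1+r2)·wrap + 2·C·cosβ = 16·3.7432 + 2·51.5752 = 163.0419

L=163.042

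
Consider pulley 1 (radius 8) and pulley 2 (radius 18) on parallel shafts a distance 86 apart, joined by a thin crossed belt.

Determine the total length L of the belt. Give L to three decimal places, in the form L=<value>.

crossed belt: β = asin((r1+r2)/C) = asin(26/86) = 17.5973°
wrap1 = wrap2 = π + 2β = 215.1947°
tangent length = C·cosβ = 81.9756
L = (r1+r2)·wrap + 2·C·cosβ = 26·3.7559 + 2·81.9756 = 261.6035

L=261.603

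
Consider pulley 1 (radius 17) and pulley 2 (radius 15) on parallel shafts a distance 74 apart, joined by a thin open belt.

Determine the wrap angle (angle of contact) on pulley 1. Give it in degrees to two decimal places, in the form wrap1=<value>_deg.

open belt: β = asin((r2−r1)/C) = asin(-2/74) = -1.5487°
wrap1 = π − 2β = 183.0974°
wrap2 = π + 2β = 176.9026°

wrap1=183.10_deg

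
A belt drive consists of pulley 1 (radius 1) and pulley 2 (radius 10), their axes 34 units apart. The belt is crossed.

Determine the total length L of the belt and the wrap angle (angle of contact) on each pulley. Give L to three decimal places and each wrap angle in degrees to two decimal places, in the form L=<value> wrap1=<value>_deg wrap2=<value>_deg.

crossed belt: β = asin((r1+r2)/C) = asin(11/34) = 18.8765°
wrap1 = wrap2 = π + 2β = 217.7530°
tangent length = C·cosβ = 32.1714
L = (r1+r2)·wrap + 2·C·cosβ = 11·3.8005 + 2·32.1714 = 106.1484

L=106.148 wrap1=217.75_deg wrap2=217.75_deg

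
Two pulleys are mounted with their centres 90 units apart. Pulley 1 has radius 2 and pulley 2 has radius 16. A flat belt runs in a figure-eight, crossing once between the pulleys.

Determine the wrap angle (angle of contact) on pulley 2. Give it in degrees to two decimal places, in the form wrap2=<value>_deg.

crossed belt: β = asin((r1+r2)/C) = asin(18/90) = 11.5370°
wrap1 = wrap2 = π + 2β = 203.0739°

wrap2=203.07_deg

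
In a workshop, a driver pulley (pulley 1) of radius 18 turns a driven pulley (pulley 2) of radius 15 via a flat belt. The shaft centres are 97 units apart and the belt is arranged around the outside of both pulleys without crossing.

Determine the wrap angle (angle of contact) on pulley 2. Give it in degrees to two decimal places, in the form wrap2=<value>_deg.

open belt: β = asin((r2−r1)/C) = asin(-3/97) = -1.7723°
wrap1 = π − 2β = 183.5446°
wrap2 = π + 2β = 176.4554°

wrap2=176.46_deg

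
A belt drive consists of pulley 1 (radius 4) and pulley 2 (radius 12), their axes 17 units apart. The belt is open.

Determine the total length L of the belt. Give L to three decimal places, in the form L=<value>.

open belt: β = asin((r2−r1)/C) = asin(8/17) = 28.0725°
wrap1 = π − 2β = 123.8550°
wrap2 = π + 2β = 236.1450°
tangent length = C·cosβ = 15.0000
L = r1·wrap1 + r2·wrap2 + 2·C·cosβ = 4·2.1617 + 12·4.1215 + 2·15.0000 = 88.1048

L=88.105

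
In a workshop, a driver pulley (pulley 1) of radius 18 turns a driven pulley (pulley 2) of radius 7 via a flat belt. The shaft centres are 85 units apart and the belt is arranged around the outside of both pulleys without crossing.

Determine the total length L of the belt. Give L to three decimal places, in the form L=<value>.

L=249.965

open belt: β = asin((r2−r1)/C) = asin(-11/85) = -7.4356°
wrap1 = π − 2β = 194.8712°
wrap2 = π + 2β = 165.1288°
tangent length = C·cosβ = 84.2852
L = r1·wrap1 + r2·wrap2 + 2·C·cosβ = 18·3.4011 + 7·2.8820 + 2·84.2852 = 249.9653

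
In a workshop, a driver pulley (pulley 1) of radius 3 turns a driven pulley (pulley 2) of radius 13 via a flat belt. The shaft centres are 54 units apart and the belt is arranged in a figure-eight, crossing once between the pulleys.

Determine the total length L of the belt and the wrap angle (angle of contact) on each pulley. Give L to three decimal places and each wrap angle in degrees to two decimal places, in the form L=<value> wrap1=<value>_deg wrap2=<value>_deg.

crossed belt: β = asin((r1+r2)/C) = asin(16/54) = 17.2353°
wrap1 = wrap2 = π + 2β = 214.4706°
tangent length = C·cosβ = 51.5752
L = (r1+r2)·wrap + 2·C·cosβ = 16·3.7432 + 2·51.5752 = 163.0419

L=163.042 wrap1=214.47_deg wrap2=214.47_deg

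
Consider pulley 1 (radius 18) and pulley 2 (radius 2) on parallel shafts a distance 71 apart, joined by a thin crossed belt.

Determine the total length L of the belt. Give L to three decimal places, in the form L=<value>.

L=210.504

crossed belt: β = asin((r1+r2)/C) = asin(20/71) = 16.3611°
wrap1 = wrap2 = π + 2β = 212.7222°
tangent length = C·cosβ = 68.1249
L = (r1+r2)·wrap + 2·C·cosβ = 20·3.7127 + 2·68.1249 = 210.5038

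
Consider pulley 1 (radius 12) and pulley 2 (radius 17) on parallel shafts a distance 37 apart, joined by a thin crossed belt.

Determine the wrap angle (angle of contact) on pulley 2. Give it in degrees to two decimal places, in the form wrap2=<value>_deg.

wrap2=283.22_deg

crossed belt: β = asin((r1+r2)/C) = asin(29/37) = 51.6083°
wrap1 = wrap2 = π + 2β = 283.2167°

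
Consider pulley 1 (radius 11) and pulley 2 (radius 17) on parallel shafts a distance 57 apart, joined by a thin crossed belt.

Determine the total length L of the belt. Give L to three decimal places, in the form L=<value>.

L=216.018

crossed belt: β = asin((r1+r2)/C) = asin(28/57) = 29.4213°
wrap1 = wrap2 = π + 2β = 238.8427°
tangent length = C·cosβ = 49.6488
L = (r1+r2)·wrap + 2·C·cosβ = 28·4.1686 + 2·49.6488 = 216.0181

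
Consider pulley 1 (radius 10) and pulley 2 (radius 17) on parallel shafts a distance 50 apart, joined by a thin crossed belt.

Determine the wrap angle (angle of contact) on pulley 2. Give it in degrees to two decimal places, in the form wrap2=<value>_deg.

crossed belt: β = asin((r1+r2)/C) = asin(27/50) = 32.6836°
wrap1 = wrap2 = π + 2β = 245.3673°

wrap2=245.37_deg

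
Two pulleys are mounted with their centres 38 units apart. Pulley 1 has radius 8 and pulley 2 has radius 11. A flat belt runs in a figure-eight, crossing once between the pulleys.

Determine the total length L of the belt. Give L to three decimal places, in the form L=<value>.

crossed belt: β = asin((r1+r2)/C) = asin(19/38) = 30.0000°
wrap1 = wrap2 = π + 2β = 240.0000°
tangent length = C·cosβ = 32.9090
L = (r1+r2)·wrap + 2·C·cosβ = 19·4.1888 + 2·32.9090 = 145.4049

L=145.405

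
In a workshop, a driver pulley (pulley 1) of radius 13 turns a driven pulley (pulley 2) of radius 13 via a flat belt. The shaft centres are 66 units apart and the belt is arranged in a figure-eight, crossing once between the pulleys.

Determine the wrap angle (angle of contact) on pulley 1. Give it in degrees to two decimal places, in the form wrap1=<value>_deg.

wrap1=226.40_deg

crossed belt: β = asin((r1+r2)/C) = asin(26/66) = 23.1998°
wrap1 = wrap2 = π + 2β = 226.3997°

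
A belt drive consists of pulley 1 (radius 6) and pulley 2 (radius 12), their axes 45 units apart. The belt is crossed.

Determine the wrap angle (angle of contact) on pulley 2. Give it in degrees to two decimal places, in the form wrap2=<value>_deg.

crossed belt: β = asin((r1+r2)/C) = asin(18/45) = 23.5782°
wrap1 = wrap2 = π + 2β = 227.1564°

wrap2=227.16_deg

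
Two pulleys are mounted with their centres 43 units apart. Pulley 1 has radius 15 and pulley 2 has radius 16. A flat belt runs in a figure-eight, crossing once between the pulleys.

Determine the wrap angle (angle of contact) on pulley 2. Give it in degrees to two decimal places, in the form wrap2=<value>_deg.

crossed belt: β = asin((r1+r2)/C) = asin(31/43) = 46.1313°
wrap1 = wrap2 = π + 2β = 272.2627°

wrap2=272.26_deg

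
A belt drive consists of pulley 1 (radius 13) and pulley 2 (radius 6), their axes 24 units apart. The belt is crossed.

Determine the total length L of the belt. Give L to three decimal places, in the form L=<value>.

L=123.730

crossed belt: β = asin((r1+r2)/C) = asin(19/24) = 52.3415°
wrap1 = wrap2 = π + 2β = 284.6831°
tangent length = C·cosβ = 14.6629
L = (r1+r2)·wrap + 2·C·cosβ = 19·4.9687 + 2·14.6629 = 123.7302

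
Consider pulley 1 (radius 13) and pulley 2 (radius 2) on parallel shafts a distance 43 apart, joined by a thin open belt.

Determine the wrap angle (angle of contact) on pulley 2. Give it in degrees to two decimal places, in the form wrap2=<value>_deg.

wrap2=150.36_deg

open belt: β = asin((r2−r1)/C) = asin(-11/43) = -14.8218°
wrap1 = π − 2β = 209.6436°
wrap2 = π + 2β = 150.3564°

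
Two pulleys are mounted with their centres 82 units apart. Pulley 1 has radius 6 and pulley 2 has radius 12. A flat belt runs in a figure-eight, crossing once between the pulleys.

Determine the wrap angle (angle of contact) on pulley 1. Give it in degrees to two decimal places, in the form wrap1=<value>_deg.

wrap1=205.36_deg

crossed belt: β = asin((r1+r2)/C) = asin(18/82) = 12.6804°
wrap1 = wrap2 = π + 2β = 205.3608°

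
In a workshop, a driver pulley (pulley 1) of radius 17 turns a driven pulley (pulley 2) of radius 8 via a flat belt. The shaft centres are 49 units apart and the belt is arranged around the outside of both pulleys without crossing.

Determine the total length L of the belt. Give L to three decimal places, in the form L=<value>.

L=178.198

open belt: β = asin((r2−r1)/C) = asin(-9/49) = -10.5838°
wrap1 = π − 2β = 201.1676°
wrap2 = π + 2β = 158.8324°
tangent length = C·cosβ = 48.1664
L = r1·wrap1 + r2·wrap2 + 2·C·cosβ = 17·3.5110 + 8·2.7721 + 2·48.1664 = 178.1976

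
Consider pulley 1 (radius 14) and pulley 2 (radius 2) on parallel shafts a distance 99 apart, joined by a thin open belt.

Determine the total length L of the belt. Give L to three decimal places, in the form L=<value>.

open belt: β = asin((r2−r1)/C) = asin(-12/99) = -6.9621°
wrap1 = π − 2β = 193.9241°
wrap2 = π + 2β = 166.0759°
tangent length = C·cosβ = 98.2700
L = r1·wrap1 + r2·wrap2 + 2·C·cosβ = 14·3.3846 + 2·2.8986 + 2·98.2700 = 249.7218

L=249.722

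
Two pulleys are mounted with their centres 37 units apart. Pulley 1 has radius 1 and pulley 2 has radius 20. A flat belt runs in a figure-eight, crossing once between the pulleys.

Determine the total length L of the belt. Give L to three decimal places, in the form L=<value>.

crossed belt: β = asin((r1+r2)/C) = asin(21/37) = 34.5808°
wrap1 = wrap2 = π + 2β = 249.1616°
tangent length = C·cosβ = 30.4631
L = (r1+r2)·wrap + 2·C·cosβ = 21·4.3487 + 2·30.4631 = 152.2487

L=152.249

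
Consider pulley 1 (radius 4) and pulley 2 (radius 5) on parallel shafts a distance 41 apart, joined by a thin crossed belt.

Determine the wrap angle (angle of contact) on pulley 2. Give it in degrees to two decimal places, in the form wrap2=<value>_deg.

wrap2=205.36_deg

crossed belt: β = asin((r1+r2)/C) = asin(9/41) = 12.6804°
wrap1 = wrap2 = π + 2β = 205.3608°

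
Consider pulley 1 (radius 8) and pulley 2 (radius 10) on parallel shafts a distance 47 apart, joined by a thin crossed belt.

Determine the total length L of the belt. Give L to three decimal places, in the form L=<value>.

crossed belt: β = asin((r1+r2)/C) = asin(18/47) = 22.5183°
wrap1 = wrap2 = π + 2β = 225.0366°
tangent length = C·cosβ = 43.4166
L = (r1+r2)·wrap + 2·C·cosβ = 18·3.9276 + 2·43.4166 = 157.5305

L=157.531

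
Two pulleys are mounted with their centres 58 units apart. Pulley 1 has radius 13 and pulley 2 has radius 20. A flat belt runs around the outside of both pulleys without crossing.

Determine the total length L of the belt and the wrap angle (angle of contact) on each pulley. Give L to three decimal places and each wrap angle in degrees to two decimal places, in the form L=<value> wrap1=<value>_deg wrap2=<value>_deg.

open belt: β = asin((r2−r1)/C) = asin(7/58) = 6.9319°
wrap1 = π − 2β = 166.1362°
wrap2 = π + 2β = 193.8638°
tangent length = C·cosβ = 57.5760
L = r1·wrap1 + r2·wrap2 + 2·C·cosβ = 13·2.8996 + 20·3.3836 + 2·57.5760 = 220.5184

L=220.518 wrap1=166.14_deg wrap2=193.86_deg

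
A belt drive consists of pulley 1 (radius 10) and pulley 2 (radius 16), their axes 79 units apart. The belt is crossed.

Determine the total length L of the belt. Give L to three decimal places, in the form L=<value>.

L=248.318

crossed belt: β = asin((r1+r2)/C) = asin(26/79) = 19.2150°
wrap1 = wrap2 = π + 2β = 218.4300°
tangent length = C·cosβ = 74.5989
L = (r1+r2)·wrap + 2·C·cosβ = 26·3.8123 + 2·74.5989 = 248.3182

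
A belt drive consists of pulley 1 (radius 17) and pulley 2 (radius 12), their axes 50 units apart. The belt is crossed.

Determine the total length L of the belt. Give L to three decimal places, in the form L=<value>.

crossed belt: β = asin((r1+r2)/C) = asin(29/50) = 35.4505°
wrap1 = wrap2 = π + 2β = 250.9011°
tangent length = C·cosβ = 40.7308
L = (r1+r2)·wrap + 2·C·cosβ = 29·4.3791 + 2·40.7308 = 208.4541

L=208.454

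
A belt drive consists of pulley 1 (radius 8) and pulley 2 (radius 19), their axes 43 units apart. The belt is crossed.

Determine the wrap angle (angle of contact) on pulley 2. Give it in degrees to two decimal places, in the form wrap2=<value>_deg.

crossed belt: β = asin((r1+r2)/C) = asin(27/43) = 38.8959°
wrap1 = wrap2 = π + 2β = 257.7917°

wrap2=257.79_deg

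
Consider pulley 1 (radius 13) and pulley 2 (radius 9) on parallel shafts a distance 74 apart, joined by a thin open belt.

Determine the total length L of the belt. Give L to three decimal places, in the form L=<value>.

L=217.331

open belt: β = asin((r2−r1)/C) = asin(-4/74) = -3.0986°
wrap1 = π − 2β = 186.1972°
wrap2 = π + 2β = 173.8028°
tangent length = C·cosβ = 73.8918
L = r1·wrap1 + r2·wrap2 + 2·C·cosβ = 13·3.2498 + 9·3.0334 + 2·73.8918 = 217.3313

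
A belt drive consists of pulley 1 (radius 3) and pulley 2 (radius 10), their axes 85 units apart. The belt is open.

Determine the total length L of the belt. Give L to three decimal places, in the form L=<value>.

L=211.418

open belt: β = asin((r2−r1)/C) = asin(7/85) = 4.7238°
wrap1 = π − 2β = 170.5523°
wrap2 = π + 2β = 189.4477°
tangent length = C·cosβ = 84.7113
L = r1·wrap1 + r2·wrap2 + 2·C·cosβ = 3·2.9767 + 10·3.3065 + 2·84.7113 = 211.4175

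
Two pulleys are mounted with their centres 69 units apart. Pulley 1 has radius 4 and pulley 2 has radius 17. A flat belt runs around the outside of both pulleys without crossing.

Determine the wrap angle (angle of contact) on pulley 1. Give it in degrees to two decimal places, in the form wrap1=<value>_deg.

open belt: β = asin((r2−r1)/C) = asin(13/69) = 10.8598°
wrap1 = π − 2β = 158.2805°
wrap2 = π + 2β = 201.7195°

wrap1=158.28_deg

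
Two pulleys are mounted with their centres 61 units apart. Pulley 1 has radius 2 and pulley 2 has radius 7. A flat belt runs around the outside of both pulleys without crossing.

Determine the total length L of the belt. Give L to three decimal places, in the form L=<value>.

L=150.684

open belt: β = asin((r2−r1)/C) = asin(5/61) = 4.7017°
wrap1 = π − 2β = 170.5967°
wrap2 = π + 2β = 189.4033°
tangent length = C·cosβ = 60.7947
L = r1·wrap1 + r2·wrap2 + 2·C·cosβ = 2·2.9775 + 7·3.3057 + 2·60.7947 = 150.6844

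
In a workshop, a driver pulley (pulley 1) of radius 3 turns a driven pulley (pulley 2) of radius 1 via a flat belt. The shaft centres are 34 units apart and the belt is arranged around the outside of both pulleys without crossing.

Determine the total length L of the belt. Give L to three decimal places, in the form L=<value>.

L=80.684

open belt: β = asin((r2−r1)/C) = asin(-2/34) = -3.3723°
wrap1 = π − 2β = 186.7446°
wrap2 = π + 2β = 173.2554°
tangent length = C·cosβ = 33.9411
L = r1·wrap1 + r2·wrap2 + 2·C·cosβ = 3·3.2593 + 1·3.0239 + 2·33.9411 = 80.6841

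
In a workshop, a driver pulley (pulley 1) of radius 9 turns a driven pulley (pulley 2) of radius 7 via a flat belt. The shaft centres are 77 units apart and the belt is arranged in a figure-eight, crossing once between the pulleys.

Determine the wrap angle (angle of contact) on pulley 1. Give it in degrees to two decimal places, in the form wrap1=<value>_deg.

crossed belt: β = asin((r1+r2)/C) = asin(16/77) = 11.9930°
wrap1 = wrap2 = π + 2β = 203.9860°

wrap1=203.99_deg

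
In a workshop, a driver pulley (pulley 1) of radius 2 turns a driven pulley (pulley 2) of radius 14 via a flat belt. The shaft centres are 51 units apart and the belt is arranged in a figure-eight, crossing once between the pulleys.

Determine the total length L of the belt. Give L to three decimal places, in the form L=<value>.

crossed belt: β = asin((r1+r2)/C) = asin(16/51) = 18.2839°
wrap1 = wrap2 = π + 2β = 216.5678°
tangent length = C·cosβ = 48.4252
L = (r1+r2)·wrap + 2·C·cosβ = 16·3.7798 + 2·48.4252 = 157.3275

L=157.328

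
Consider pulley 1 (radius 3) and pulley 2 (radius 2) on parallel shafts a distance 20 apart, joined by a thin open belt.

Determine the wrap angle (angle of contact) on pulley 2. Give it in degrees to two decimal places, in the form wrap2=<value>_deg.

wrap2=174.27_deg

open belt: β = asin((r2−r1)/C) = asin(-1/20) = -2.8660°
wrap1 = π − 2β = 185.7320°
wrap2 = π + 2β = 174.2680°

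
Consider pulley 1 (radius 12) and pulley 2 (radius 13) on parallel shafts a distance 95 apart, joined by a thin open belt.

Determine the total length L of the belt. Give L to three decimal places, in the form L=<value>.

open belt: β = asin((r2−r1)/C) = asin(1/95) = 0.6031°
wrap1 = π − 2β = 178.7938°
wrap2 = π + 2β = 181.2062°
tangent length = C·cosβ = 94.9947
L = r1·wrap1 + r2·wrap2 + 2·C·cosβ = 12·3.1205 + 13·3.1626 + 2·94.9947 = 268.5503

L=268.550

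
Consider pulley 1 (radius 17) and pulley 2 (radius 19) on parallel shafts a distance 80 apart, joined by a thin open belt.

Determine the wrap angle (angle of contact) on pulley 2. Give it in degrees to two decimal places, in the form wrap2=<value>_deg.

open belt: β = asin((r2−r1)/C) = asin(2/80) = 1.4325°
wrap1 = π − 2β = 177.1349°
wrap2 = π + 2β = 182.8651°

wrap2=182.87_deg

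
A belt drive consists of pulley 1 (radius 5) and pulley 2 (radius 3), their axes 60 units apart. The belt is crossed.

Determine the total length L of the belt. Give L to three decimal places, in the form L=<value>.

L=146.201

crossed belt: β = asin((r1+r2)/C) = asin(8/60) = 7.6623°
wrap1 = wrap2 = π + 2β = 195.3245°
tangent length = C·cosβ = 59.4643
L = (r1+r2)·wrap + 2·C·cosβ = 8·3.4091 + 2·59.4643 = 146.2010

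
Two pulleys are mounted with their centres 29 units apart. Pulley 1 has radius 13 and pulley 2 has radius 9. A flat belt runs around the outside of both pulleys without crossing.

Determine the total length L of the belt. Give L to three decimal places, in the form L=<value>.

L=127.668

open belt: β = asin((r2−r1)/C) = asin(-4/29) = -7.9281°
wrap1 = π − 2β = 195.8563°
wrap2 = π + 2β = 164.1437°
tangent length = C·cosβ = 28.7228
L = r1·wrap1 + r2·wrap2 + 2·C·cosβ = 13·3.4183 + 9·2.8648 + 2·28.7228 = 127.6676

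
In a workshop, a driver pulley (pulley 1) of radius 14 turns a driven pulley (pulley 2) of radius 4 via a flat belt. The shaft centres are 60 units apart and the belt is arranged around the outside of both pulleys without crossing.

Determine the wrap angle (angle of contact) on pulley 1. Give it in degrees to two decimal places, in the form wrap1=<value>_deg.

open belt: β = asin((r2−r1)/C) = asin(-10/60) = -9.5941°
wrap1 = π − 2β = 199.1881°
wrap2 = π + 2β = 160.8119°

wrap1=199.19_deg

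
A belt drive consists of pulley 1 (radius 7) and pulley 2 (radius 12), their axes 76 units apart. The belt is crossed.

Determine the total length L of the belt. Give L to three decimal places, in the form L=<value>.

L=216.465

crossed belt: β = asin((r1+r2)/C) = asin(19/76) = 14.4775°
wrap1 = wrap2 = π + 2β = 208.9550°
tangent length = C·cosβ = 73.5867
L = (r1+r2)·wrap + 2·C·cosβ = 19·3.6470 + 2·73.5867 = 216.4655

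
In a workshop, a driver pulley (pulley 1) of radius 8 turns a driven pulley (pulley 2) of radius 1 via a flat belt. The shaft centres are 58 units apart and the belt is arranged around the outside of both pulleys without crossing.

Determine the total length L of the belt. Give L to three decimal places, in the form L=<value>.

open belt: β = asin((r2−r1)/C) = asin(-7/58) = -6.9319°
wrap1 = π − 2β = 193.8638°
wrap2 = π + 2β = 166.1362°
tangent length = C·cosβ = 57.5760
L = r1·wrap1 + r2·wrap2 + 2·C·cosβ = 8·3.3836 + 1·2.8996 + 2·57.5760 = 145.1202

L=145.120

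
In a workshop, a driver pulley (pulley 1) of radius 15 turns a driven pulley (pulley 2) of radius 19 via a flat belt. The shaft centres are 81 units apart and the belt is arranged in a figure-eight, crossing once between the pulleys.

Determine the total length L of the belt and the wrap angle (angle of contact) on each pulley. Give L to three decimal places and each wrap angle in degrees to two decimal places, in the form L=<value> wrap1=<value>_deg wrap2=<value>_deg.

L=283.307 wrap1=229.64_deg wrap2=229.64_deg

crossed belt: β = asin((r1+r2)/C) = asin(34/81) = 24.8190°
wrap1 = wrap2 = π + 2β = 229.6380°
tangent length = C·cosβ = 73.5187
L = (r1+r2)·wrap + 2·C·cosβ = 34·4.0079 + 2·73.5187 = 283.3073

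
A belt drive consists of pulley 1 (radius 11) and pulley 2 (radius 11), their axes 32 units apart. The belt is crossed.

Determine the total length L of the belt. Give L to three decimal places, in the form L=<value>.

L=148.945

crossed belt: β = asin((r1+r2)/C) = asin(22/32) = 43.4325°
wrap1 = wrap2 = π + 2β = 266.8651°
tangent length = C·cosβ = 23.2379
L = (r1+r2)·wrap + 2·C·cosβ = 22·4.6577 + 2·23.2379 = 148.9446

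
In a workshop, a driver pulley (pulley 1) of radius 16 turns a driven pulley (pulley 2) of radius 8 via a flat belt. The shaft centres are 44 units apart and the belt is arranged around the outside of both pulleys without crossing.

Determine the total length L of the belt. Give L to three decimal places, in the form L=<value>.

L=164.857

open belt: β = asin((r2−r1)/C) = asin(-8/44) = -10.4757°
wrap1 = π − 2β = 200.9514°
wrap2 = π + 2β = 159.0486°
tangent length = C·cosβ = 43.2666
L = r1·wrap1 + r2·wrap2 + 2·C·cosβ = 16·3.5073 + 8·2.7759 + 2·43.2666 = 164.8568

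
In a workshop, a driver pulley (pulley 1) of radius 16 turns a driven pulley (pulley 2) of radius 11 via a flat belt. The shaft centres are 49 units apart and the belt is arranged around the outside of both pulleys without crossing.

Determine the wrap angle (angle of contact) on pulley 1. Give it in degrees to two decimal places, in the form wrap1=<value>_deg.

wrap1=191.71_deg

open belt: β = asin((r2−r1)/C) = asin(-5/49) = -5.8567°
wrap1 = π − 2β = 191.7134°
wrap2 = π + 2β = 168.2866°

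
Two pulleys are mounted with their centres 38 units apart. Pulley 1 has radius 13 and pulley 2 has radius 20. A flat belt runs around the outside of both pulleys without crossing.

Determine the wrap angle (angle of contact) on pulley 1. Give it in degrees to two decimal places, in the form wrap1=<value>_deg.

wrap1=158.77_deg

open belt: β = asin((r2−r1)/C) = asin(7/38) = 10.6151°
wrap1 = π − 2β = 158.7698°
wrap2 = π + 2β = 201.2302°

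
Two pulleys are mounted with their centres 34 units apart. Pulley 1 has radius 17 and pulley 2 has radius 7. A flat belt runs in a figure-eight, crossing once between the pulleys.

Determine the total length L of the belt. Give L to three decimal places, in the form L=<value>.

L=161.181

crossed belt: β = asin((r1+r2)/C) = asin(24/34) = 44.9009°
wrap1 = wrap2 = π + 2β = 269.8017°
tangent length = C·cosβ = 24.0832
L = (r1+r2)·wrap + 2·C·cosβ = 24·4.7089 + 2·24.0832 = 161.1807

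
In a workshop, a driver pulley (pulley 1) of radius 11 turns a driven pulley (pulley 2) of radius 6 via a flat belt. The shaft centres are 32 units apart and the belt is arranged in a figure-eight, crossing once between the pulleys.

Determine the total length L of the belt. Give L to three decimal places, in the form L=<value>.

crossed belt: β = asin((r1+r2)/C) = asin(17/32) = 32.0900°
wrap1 = wrap2 = π + 2β = 244.1799°
tangent length = C·cosβ = 27.1109
L = (r1+r2)·wrap + 2·C·cosβ = 17·4.2617 + 2·27.1109 = 126.6714

L=126.671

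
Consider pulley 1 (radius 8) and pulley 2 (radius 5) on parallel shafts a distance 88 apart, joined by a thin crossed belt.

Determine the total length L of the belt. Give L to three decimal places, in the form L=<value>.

crossed belt: β = asin((r1+r2)/C) = asin(13/88) = 8.4952°
wrap1 = wrap2 = π + 2β = 196.9905°
tangent length = C·cosβ = 87.0345
L = (r1+r2)·wrap + 2·C·cosβ = 13·3.4381 + 2·87.0345 = 218.7647

L=218.765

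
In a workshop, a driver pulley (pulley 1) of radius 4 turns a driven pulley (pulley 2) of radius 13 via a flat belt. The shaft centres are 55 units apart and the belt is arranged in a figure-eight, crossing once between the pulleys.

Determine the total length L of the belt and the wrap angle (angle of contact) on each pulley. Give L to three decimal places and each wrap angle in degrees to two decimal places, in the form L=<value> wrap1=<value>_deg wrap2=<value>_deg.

L=168.705 wrap1=216.01_deg wrap2=216.01_deg

crossed belt: β = asin((r1+r2)/C) = asin(17/55) = 18.0045°
wrap1 = wrap2 = π + 2β = 216.0089°
tangent length = C·cosβ = 52.3068
L = (r1+r2)·wrap + 2·C·cosβ = 17·3.7701 + 2·52.3068 = 168.7047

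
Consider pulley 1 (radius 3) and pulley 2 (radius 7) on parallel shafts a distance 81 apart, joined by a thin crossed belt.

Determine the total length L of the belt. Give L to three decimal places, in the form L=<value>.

L=194.652

crossed belt: β = asin((r1+r2)/C) = asin(10/81) = 7.0916°
wrap1 = wrap2 = π + 2β = 194.1833°
tangent length = C·cosβ = 80.3803
L = (r1+r2)·wrap + 2·C·cosβ = 10·3.3891 + 2·80.3803 = 194.6521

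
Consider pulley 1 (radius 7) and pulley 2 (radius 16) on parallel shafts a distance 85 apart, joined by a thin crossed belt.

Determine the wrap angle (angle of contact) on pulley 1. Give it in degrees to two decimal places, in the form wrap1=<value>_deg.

wrap1=211.40_deg

crossed belt: β = asin((r1+r2)/C) = asin(23/85) = 15.6993°
wrap1 = wrap2 = π + 2β = 211.3985°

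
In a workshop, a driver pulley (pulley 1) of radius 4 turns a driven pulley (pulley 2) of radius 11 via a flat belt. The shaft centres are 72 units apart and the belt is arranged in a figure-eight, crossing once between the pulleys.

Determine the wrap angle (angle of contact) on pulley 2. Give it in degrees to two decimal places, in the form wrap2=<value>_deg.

wrap2=204.05_deg

crossed belt: β = asin((r1+r2)/C) = asin(15/72) = 12.0247°
wrap1 = wrap2 = π + 2β = 204.0494°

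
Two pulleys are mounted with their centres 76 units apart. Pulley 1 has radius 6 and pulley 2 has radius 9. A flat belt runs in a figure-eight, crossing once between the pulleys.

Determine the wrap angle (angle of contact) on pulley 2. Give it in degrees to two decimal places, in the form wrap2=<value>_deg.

crossed belt: β = asin((r1+r2)/C) = asin(15/76) = 11.3831°
wrap1 = wrap2 = π + 2β = 202.7662°

wrap2=202.77_deg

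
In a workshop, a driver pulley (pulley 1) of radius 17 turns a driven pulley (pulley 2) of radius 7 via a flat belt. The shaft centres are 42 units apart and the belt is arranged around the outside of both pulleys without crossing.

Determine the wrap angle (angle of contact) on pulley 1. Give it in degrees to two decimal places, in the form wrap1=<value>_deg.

wrap1=207.55_deg

open belt: β = asin((r2−r1)/C) = asin(-10/42) = -13.7741°
wrap1 = π − 2β = 207.5483°
wrap2 = π + 2β = 152.4517°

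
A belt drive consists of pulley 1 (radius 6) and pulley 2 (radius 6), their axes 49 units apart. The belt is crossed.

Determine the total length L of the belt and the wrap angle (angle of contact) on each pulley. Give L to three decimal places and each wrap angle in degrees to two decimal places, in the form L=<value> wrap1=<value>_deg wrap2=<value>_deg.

crossed belt: β = asin((r1+r2)/C) = asin(12/49) = 14.1758°
wrap1 = wrap2 = π + 2β = 208.3516°
tangent length = C·cosβ = 47.5079
L = (r1+r2)·wrap + 2·C·cosβ = 12·3.6364 + 2·47.5079 = 138.6528

L=138.653 wrap1=208.35_deg wrap2=208.35_deg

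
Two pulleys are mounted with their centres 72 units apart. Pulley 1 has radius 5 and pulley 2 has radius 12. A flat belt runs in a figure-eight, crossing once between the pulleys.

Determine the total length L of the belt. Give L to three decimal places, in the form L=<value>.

L=201.440

crossed belt: β = asin((r1+r2)/C) = asin(17/72) = 13.6571°
wrap1 = wrap2 = π + 2β = 207.3143°
tangent length = C·cosβ = 69.9643
L = (r1+r2)·wrap + 2·C·cosβ = 17·3.6183 + 2·69.9643 = 201.4399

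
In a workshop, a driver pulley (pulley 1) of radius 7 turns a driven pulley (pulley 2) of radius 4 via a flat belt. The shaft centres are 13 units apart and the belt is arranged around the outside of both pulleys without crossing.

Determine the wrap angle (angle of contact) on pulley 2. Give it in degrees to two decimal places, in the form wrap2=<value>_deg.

wrap2=153.32_deg

open belt: β = asin((r2−r1)/C) = asin(-3/13) = -13.3424°
wrap1 = π − 2β = 206.6847°
wrap2 = π + 2β = 153.3153°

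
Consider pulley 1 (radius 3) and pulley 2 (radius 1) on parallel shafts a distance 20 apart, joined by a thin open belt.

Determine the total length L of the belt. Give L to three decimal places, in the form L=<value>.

L=52.767

open belt: β = asin((r2−r1)/C) = asin(-2/20) = -5.7392°
wrap1 = π − 2β = 191.4783°
wrap2 = π + 2β = 168.5217°
tangent length = C·cosβ = 19.8997
L = r1·wrap1 + r2·wrap2 + 2·C·cosβ = 3·3.3419 + 1·2.9413 + 2·19.8997 = 52.7665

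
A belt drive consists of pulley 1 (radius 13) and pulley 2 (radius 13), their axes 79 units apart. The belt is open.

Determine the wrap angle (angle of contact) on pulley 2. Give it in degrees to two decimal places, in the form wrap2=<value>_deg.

wrap2=180.00_deg

open belt: β = asin((r2−r1)/C) = asin(0/79) = 0.0000°
wrap1 = π − 2β = 180.0000°
wrap2 = π + 2β = 180.0000°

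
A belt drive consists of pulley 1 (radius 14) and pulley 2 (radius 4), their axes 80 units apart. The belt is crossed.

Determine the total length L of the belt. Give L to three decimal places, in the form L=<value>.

L=220.616

crossed belt: β = asin((r1+r2)/C) = asin(18/80) = 13.0029°
wrap1 = wrap2 = π + 2β = 206.0058°
tangent length = C·cosβ = 77.9487
L = (r1+r2)·wrap + 2·C·cosβ = 18·3.5955 + 2·77.9487 = 220.6160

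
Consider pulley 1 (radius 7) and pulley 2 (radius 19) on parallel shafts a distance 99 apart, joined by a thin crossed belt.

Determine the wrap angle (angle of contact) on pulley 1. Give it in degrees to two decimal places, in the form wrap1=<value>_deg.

crossed belt: β = asin((r1+r2)/C) = asin(26/99) = 15.2260°
wrap1 = wrap2 = π + 2β = 210.4519°

wrap1=210.45_deg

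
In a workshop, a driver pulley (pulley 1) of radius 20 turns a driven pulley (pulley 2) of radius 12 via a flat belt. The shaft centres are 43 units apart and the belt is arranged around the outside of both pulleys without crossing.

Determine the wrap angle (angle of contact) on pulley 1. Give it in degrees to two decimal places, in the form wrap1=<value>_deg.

wrap1=201.44_deg

open belt: β = asin((r2−r1)/C) = asin(-8/43) = -10.7222°
wrap1 = π − 2β = 201.4443°
wrap2 = π + 2β = 158.5557°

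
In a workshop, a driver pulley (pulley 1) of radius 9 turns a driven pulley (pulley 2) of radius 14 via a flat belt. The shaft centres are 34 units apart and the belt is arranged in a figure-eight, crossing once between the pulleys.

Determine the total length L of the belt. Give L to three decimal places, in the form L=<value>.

L=156.513

crossed belt: β = asin((r1+r2)/C) = asin(23/34) = 42.5685°
wrap1 = wrap2 = π + 2β = 265.1369°
tangent length = C·cosβ = 25.0400
L = (r1+r2)·wrap + 2·C·cosβ = 23·4.6275 + 2·25.0400 = 156.5127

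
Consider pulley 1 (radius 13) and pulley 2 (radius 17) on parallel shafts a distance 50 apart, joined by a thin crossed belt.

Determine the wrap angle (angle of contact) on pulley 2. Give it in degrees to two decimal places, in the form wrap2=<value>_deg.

wrap2=253.74_deg

crossed belt: β = asin((r1+r2)/C) = asin(30/50) = 36.8699°
wrap1 = wrap2 = π + 2β = 253.7398°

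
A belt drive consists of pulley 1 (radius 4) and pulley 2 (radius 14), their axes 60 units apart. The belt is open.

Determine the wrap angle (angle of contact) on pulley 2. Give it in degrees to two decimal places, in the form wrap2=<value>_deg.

open belt: β = asin((r2−r1)/C) = asin(10/60) = 9.5941°
wrap1 = π − 2β = 160.8119°
wrap2 = π + 2β = 199.1881°

wrap2=199.19_deg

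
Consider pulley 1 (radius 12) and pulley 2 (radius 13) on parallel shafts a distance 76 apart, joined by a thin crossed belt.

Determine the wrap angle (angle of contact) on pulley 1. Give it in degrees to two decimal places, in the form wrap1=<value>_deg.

wrap1=218.41_deg

crossed belt: β = asin((r1+r2)/C) = asin(25/76) = 19.2049°
wrap1 = wrap2 = π + 2β = 218.4098°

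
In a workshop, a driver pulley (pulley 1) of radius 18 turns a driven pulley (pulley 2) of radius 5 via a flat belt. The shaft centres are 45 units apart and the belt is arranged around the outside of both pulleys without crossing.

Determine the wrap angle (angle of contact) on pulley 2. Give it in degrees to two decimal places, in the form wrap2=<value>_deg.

open belt: β = asin((r2−r1)/C) = asin(-13/45) = -16.7914°
wrap1 = π − 2β = 213.5829°
wrap2 = π + 2β = 146.4171°

wrap2=146.42_deg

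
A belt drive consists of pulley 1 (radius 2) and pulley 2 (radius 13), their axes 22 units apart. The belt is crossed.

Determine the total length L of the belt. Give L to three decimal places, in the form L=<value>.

L=101.818

crossed belt: β = asin((r1+r2)/C) = asin(15/22) = 42.9859°
wrap1 = wrap2 = π + 2β = 265.9718°
tangent length = C·cosβ = 16.0935
L = (r1+r2)·wrap + 2·C·cosβ = 15·4.6421 + 2·16.0935 = 101.8182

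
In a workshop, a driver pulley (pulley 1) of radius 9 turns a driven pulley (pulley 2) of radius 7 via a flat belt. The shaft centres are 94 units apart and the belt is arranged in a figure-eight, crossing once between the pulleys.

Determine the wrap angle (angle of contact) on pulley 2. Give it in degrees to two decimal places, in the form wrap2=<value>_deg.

wrap2=199.60_deg

crossed belt: β = asin((r1+r2)/C) = asin(16/94) = 9.8002°
wrap1 = wrap2 = π + 2β = 199.6004°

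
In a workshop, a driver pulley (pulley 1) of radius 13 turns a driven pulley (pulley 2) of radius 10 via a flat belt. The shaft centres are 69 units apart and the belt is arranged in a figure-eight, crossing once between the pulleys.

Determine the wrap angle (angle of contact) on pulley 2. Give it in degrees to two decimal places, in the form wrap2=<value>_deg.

crossed belt: β = asin((r1+r2)/C) = asin(23/69) = 19.4712°
wrap1 = wrap2 = π + 2β = 218.9424°

wrap2=218.94_deg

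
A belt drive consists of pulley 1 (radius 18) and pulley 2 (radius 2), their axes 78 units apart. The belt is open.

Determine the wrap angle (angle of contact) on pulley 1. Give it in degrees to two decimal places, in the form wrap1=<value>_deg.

wrap1=203.67_deg

open belt: β = asin((r2−r1)/C) = asin(-16/78) = -11.8370°
wrap1 = π − 2β = 203.6740°
wrap2 = π + 2β = 156.3260°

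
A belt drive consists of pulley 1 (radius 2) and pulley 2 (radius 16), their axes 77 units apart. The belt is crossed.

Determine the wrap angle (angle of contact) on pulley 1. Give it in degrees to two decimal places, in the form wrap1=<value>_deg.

crossed belt: β = asin((r1+r2)/C) = asin(18/77) = 13.5189°
wrap1 = wrap2 = π + 2β = 207.0378°

wrap1=207.04_deg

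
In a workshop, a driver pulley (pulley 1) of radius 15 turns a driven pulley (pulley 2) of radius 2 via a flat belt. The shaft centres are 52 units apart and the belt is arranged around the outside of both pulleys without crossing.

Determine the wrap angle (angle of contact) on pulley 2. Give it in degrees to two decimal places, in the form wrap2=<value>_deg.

wrap2=151.04_deg

open belt: β = asin((r2−r1)/C) = asin(-13/52) = -14.4775°
wrap1 = π − 2β = 208.9550°
wrap2 = π + 2β = 151.0450°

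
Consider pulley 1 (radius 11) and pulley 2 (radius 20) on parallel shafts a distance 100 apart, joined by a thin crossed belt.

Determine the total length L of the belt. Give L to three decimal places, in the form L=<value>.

L=307.079

crossed belt: β = asin((r1+r2)/C) = asin(31/100) = 18.0592°
wrap1 = wrap2 = π + 2β = 216.1185°
tangent length = C·cosβ = 95.0737
L = (r1+r2)·wrap + 2·C·cosβ = 31·3.7720 + 2·95.0737 = 307.0787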